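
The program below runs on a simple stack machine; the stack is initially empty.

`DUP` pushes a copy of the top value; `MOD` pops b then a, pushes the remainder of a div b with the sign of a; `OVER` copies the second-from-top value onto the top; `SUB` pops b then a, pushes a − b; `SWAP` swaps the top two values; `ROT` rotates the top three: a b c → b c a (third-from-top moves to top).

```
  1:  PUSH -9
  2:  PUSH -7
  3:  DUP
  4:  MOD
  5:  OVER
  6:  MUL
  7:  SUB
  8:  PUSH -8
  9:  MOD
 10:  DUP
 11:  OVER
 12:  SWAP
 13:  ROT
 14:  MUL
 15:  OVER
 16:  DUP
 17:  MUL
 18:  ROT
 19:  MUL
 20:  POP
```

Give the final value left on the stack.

PUSH -9 → [-9]
PUSH -7 → [-9, -7]
DUP     → [-9, -7, -7]
MOD     → [-9, 0]
OVER    → [-9, 0, -9]
MUL     → [-9, 0]
SUB     → [-9]
PUSH -8 → [-9, -8]
MOD     → [-1]
DUP     → [-1, -1]
OVER    → [-1, -1, -1]
SWAP    → [-1, -1, -1]
ROT     → [-1, -1, -1]
MUL     → [-1, 1]
OVER    → [-1, 1, -1]
DUP     → [-1, 1, -1, -1]
MUL     → [-1, 1, 1]
ROT     → [1, 1, -1]
MUL     → [1, -1]
POP     → [1]

1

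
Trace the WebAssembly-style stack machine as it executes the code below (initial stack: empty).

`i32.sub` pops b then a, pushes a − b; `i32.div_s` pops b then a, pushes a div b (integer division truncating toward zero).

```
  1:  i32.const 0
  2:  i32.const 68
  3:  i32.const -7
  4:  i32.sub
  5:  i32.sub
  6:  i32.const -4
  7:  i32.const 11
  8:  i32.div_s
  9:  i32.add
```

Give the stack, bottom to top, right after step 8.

[-75, 0]

i32.const 0  : 0
i32.const 68 : 0 68
i32.const -7 : 0 68 -7
i32.sub      : 0 75
i32.sub      : -75
i32.const -4 : -75 -4
i32.const 11 : -75 -4 11
i32.div_s    : -75 0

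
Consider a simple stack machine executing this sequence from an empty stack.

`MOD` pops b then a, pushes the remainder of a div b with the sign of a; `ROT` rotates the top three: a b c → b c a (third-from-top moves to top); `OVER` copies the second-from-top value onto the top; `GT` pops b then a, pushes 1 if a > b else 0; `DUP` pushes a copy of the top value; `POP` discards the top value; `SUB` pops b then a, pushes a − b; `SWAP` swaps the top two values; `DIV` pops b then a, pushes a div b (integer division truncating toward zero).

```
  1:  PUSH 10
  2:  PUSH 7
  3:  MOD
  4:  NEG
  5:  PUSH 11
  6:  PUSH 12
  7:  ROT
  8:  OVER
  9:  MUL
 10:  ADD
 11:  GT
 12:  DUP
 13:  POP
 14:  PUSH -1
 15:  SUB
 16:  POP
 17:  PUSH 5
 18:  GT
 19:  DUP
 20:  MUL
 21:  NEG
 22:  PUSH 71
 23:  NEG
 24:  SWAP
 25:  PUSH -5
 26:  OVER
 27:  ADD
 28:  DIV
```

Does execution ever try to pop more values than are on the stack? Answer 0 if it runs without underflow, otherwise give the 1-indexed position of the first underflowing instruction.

18

PUSH 10  [10]
PUSH 7   [10, 7]
MOD      [3]
NEG      [-3]
PUSH 11  [-3, 11]
PUSH 12  [-3, 11, 12]
ROT      [11, 12, -3]
OVER     [11, 12, -3, 12]
MUL      [11, 12, -36]
ADD      [11, -24]
GT       [1]
DUP      [1, 1]
POP      [1]
PUSH -1  [1, -1]
SUB      [2]
POP      []
PUSH 5   [5]
GT  — needs 2 operands, stack has 1 → underflow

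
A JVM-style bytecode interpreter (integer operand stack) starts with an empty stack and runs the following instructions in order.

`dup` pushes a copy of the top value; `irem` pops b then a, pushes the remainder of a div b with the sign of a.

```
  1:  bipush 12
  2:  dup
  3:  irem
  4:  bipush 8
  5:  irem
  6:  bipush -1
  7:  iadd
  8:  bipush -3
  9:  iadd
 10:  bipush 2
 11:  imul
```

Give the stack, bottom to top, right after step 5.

[0]

bipush 12 → 12
dup       → 12 12
irem      → 0
bipush 8  → 0 8
irem      → 0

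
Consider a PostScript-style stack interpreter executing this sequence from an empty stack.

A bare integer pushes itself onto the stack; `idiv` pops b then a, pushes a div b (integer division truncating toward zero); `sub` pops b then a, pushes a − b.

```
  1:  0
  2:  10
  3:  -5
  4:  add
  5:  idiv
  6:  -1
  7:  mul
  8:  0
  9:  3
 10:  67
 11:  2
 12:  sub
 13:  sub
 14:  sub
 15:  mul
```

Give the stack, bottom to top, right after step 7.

0    -> [0]
10   -> [0, 10]
-5   -> [0, 10, -5]
add  -> [0, 5]
idiv -> [0]
-1   -> [0, -1]
mul  -> [0]

[0]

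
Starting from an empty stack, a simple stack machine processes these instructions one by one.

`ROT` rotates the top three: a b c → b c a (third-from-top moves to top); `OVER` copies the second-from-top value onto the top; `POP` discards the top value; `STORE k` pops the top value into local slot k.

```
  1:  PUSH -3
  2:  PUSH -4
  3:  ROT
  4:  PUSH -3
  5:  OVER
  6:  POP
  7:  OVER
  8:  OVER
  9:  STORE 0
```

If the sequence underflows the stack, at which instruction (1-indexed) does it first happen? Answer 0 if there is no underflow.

3

PUSH -3 → -3
PUSH -4 → -3 -4
ROT  — needs 3 operands, stack has 2 → underflow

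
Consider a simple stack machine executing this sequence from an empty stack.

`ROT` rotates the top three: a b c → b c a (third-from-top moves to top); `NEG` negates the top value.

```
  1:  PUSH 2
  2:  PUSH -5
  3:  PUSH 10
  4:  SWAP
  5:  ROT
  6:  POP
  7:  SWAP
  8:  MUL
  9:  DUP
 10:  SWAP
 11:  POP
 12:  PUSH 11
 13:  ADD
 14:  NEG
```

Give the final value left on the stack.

PUSH 2   2
PUSH -5  2 -5
PUSH 10  2 -5 10
SWAP     2 10 -5
ROT      10 -5 2
POP      10 -5
SWAP     -5 10
MUL      -50
DUP      -50 -50
SWAP     -50 -50
POP      -50
PUSH 11  -50 11
ADD      -39
NEG      39

39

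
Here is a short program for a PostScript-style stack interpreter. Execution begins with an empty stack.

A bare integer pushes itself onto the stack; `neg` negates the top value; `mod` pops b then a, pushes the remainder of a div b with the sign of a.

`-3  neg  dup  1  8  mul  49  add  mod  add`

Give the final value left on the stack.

-3  : [-3]
neg : [3]
dup : [3, 3]
1   : [3, 3, 1]
8   : [3, 3, 1, 8]
mul : [3, 3, 8]
49  : [3, 3, 8, 49]
add : [3, 3, 57]
mod : [3, 3]
add : [6]

6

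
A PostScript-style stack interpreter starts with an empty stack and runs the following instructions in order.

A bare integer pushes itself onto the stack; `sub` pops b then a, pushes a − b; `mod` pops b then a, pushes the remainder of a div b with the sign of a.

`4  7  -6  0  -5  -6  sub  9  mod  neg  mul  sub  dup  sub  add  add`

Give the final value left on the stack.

4   : [4]
7   : [4, 7]
-6  : [4, 7, -6]
0   : [4, 7, -6, 0]
-5  : [4, 7, -6, 0, -5]
-6  : [4, 7, -6, 0, -5, -6]
sub : [4, 7, -6, 0, 1]
9   : [4, 7, -6, 0, 1, 9]
mod : [4, 7, -6, 0, 1]
neg : [4, 7, -6, 0, -1]
mul : [4, 7, -6, 0]
sub : [4, 7, -6]
dup : [4, 7, -6, -6]
sub : [4, 7, 0]
add : [4, 7]
add : [11]

11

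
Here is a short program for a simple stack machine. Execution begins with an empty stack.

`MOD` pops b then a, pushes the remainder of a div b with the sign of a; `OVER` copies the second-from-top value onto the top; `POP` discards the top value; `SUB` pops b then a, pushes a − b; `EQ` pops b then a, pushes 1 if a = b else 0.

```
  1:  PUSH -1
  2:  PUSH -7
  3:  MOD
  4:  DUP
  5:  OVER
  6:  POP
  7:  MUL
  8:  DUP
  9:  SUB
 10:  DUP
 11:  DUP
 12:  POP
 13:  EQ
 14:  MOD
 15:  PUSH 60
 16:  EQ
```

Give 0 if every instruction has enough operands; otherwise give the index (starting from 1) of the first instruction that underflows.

PUSH -1 → [-1]
PUSH -7 → [-1, -7]
MOD     → [-1]
DUP     → [-1, -1]
OVER    → [-1, -1, -1]
POP     → [-1, -1]
MUL     → [1]
DUP     → [1, 1]
SUB     → [0]
DUP     → [0, 0]
DUP     → [0, 0, 0]
POP     → [0, 0]
EQ      → [1]
MOD  — needs 2 operands, stack has 1 → underflow

14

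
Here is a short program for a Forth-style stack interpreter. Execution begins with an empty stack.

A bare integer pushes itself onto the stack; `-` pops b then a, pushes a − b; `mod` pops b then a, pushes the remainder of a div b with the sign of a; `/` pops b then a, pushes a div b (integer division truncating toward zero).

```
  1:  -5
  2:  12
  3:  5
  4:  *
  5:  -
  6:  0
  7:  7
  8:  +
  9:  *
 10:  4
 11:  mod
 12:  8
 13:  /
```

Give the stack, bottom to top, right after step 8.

-5 → [-5]
12 → [-5, 12]
5  → [-5, 12, 5]
*  → [-5, 60]
-  → [-65]
0  → [-65, 0]
7  → [-65, 0, 7]
+  → [-65, 7]

[-65, 7]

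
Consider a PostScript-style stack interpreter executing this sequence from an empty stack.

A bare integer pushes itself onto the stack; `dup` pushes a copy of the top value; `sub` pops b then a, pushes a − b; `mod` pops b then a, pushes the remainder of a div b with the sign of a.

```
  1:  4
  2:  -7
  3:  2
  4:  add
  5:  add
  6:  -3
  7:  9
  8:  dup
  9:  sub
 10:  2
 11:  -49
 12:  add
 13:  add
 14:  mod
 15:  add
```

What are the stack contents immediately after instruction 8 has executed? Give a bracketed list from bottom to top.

[-1, -3, 9, 9]

4    4
-7   4 -7
2    4 -7 2
add  4 -5
add  -1
-3   -1 -3
9    -1 -3 9
dup  -1 -3 9 9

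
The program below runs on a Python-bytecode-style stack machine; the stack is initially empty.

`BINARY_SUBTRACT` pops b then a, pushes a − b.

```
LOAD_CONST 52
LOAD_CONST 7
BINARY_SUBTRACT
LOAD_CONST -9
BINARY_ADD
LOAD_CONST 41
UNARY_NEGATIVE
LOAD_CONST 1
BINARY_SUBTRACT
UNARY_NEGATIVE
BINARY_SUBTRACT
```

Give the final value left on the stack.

-6

LOAD_CONST 52   → 52
LOAD_CONST 7    → 52 7
BINARY_SUBTRACT → 45
LOAD_CONST -9   → 45 -9
BINARY_ADD      → 36
LOAD_CONST 41   → 36 41
UNARY_NEGATIVE  → 36 -41
LOAD_CONST 1    → 36 -41 1
BINARY_SUBTRACT → 36 -42
UNARY_NEGATIVE  → 36 42
BINARY_SUBTRACT → -6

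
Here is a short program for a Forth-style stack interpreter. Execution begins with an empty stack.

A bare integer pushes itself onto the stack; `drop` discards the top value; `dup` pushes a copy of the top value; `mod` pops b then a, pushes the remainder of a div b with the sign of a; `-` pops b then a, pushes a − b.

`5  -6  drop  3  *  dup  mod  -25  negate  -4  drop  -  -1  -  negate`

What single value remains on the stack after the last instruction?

24

5      -> [5]
-6     -> [5, -6]
drop   -> [5]
3      -> [5, 3]
*      -> [15]
dup    -> [15, 15]
mod    -> [0]
-25    -> [0, -25]
negate -> [0, 25]
-4     -> [0, 25, -4]
drop   -> [0, 25]
-      -> [-25]
-1     -> [-25, -1]
-      -> [-24]
negate -> [24]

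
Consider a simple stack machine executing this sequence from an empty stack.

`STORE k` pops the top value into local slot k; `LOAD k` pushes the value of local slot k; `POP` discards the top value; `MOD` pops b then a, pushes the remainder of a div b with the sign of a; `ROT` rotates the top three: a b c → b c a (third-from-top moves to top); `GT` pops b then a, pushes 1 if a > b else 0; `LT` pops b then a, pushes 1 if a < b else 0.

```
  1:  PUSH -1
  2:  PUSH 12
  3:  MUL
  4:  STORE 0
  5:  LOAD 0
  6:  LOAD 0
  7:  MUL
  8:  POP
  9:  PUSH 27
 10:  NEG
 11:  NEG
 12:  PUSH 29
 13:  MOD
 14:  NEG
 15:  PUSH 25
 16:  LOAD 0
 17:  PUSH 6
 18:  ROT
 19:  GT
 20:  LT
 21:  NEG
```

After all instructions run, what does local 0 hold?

PUSH -1 -> [-1]
PUSH 12 -> [-1, 12]
MUL     -> [-12]
STORE 0 -> []
LOAD 0  -> [-12]
LOAD 0  -> [-12, -12]
MUL     -> [144]
POP     -> []
PUSH 27 -> [27]
NEG     -> [-27]
NEG     -> [27]
PUSH 29 -> [27, 29]
MOD     -> [27]
NEG     -> [-27]
PUSH 25 -> [-27, 25]
LOAD 0  -> [-27, 25, -12]
PUSH 6  -> [-27, 25, -12, 6]
ROT     -> [-27, -12, 6, 25]
GT      -> [-27, -12, 0]
LT      -> [-27, 1]
NEG     -> [-27, -1]

-12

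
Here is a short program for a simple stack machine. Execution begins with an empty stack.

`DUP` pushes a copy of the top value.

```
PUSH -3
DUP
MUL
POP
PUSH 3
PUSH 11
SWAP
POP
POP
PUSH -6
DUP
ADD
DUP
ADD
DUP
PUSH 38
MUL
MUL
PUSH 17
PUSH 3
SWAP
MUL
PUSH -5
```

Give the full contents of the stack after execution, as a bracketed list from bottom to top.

PUSH -3 → -3
DUP     → -3 -3
MUL     → 9
POP     → (empty)
PUSH 3  → 3
PUSH 11 → 3 11
SWAP    → 11 3
POP     → 11
POP     → (empty)
PUSH -6 → -6
DUP     → -6 -6
ADD     → -12
DUP     → -12 -12
ADD     → -24
DUP     → -24 -24
PUSH 38 → -24 -24 38
MUL     → -24 -912
MUL     → 21888
PUSH 17 → 21888 17
PUSH 3  → 21888 17 3
SWAP    → 21888 3 17
MUL     → 21888 51
PUSH -5 → 21888 51 -5

[21888, 51, -5]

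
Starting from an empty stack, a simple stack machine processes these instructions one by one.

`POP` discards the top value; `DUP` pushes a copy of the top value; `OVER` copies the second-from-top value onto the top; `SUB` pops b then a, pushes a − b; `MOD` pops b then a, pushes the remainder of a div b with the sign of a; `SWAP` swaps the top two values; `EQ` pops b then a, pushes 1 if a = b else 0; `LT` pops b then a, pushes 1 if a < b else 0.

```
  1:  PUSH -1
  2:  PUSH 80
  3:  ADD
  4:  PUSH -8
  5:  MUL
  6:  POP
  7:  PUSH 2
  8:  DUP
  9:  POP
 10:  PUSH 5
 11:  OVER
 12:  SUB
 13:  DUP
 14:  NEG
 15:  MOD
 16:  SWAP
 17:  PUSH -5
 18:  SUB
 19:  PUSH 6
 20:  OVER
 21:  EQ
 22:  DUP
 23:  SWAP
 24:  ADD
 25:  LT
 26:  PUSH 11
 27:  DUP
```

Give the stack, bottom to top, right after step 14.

[2, 3, -3]

PUSH -1  [-1]
PUSH 80  [-1, 80]
ADD      [79]
PUSH -8  [79, -8]
MUL      [-632]
POP      []
PUSH 2   [2]
DUP      [2, 2]
POP      [2]
PUSH 5   [2, 5]
OVER     [2, 5, 2]
SUB      [2, 3]
DUP      [2, 3, 3]
NEG      [2, 3, -3]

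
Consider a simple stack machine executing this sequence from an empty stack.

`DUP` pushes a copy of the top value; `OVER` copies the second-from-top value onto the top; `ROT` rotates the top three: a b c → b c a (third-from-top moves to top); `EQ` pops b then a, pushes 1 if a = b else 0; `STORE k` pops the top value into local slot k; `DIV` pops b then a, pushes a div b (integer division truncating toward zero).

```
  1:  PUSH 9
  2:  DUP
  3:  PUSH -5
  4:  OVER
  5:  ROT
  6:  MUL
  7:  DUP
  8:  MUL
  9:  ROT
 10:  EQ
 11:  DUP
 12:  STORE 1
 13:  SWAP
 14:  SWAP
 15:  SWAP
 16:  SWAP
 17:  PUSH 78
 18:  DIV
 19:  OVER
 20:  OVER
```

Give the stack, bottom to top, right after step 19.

[-5, 0, -5]

PUSH 9   9
DUP      9 9
PUSH -5  9 9 -5
OVER     9 9 -5 9
ROT      9 -5 9 9
MUL      9 -5 81
DUP      9 -5 81 81
MUL      9 -5 6561
ROT      -5 6561 9
EQ       -5 0
DUP      -5 0 0
STORE 1  -5 0
SWAP     0 -5
SWAP     -5 0
SWAP     0 -5
SWAP     -5 0
PUSH 78  -5 0 78
DIV      -5 0
OVER     -5 0 -5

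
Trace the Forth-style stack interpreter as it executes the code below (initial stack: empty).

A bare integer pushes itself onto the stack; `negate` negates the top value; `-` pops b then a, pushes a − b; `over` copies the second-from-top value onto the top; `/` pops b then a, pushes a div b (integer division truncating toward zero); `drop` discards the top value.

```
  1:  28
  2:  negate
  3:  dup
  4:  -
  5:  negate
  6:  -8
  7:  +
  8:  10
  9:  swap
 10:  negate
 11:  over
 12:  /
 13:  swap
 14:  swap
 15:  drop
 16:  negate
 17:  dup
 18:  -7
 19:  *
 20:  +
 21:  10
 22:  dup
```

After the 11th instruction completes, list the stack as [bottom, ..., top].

28     -> 28
negate -> -28
dup    -> -28 -28
-      -> 0
negate -> 0
-8     -> 0 -8
+      -> -8
10     -> -8 10
swap   -> 10 -8
negate -> 10 8
over   -> 10 8 10

[10, 8, 10]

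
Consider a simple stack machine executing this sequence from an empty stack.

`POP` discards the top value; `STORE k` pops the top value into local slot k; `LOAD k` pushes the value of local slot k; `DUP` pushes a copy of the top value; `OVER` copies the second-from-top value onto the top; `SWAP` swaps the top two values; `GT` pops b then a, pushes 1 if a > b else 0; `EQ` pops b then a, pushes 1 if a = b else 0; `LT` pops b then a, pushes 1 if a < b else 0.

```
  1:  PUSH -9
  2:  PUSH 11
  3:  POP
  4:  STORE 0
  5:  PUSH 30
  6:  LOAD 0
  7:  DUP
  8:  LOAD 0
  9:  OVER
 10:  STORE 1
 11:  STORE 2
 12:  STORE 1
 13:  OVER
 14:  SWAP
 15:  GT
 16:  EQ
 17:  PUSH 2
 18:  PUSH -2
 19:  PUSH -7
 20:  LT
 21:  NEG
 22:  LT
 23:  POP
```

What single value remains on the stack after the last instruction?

PUSH -9 → -9
PUSH 11 → -9 11
POP     → -9
STORE 0 → (empty)
PUSH 30 → 30
LOAD 0  → 30 -9
DUP     → 30 -9 -9
LOAD 0  → 30 -9 -9 -9
OVER    → 30 -9 -9 -9 -9
STORE 1 → 30 -9 -9 -9
STORE 2 → 30 -9 -9
STORE 1 → 30 -9
OVER    → 30 -9 30
SWAP    → 30 30 -9
GT      → 30 1
EQ      → 0
PUSH 2  → 0 2
PUSH -2 → 0 2 -2
PUSH -7 → 0 2 -2 -7
LT      → 0 2 0
NEG     → 0 2 0
LT      → 0 0
POP     → 0

0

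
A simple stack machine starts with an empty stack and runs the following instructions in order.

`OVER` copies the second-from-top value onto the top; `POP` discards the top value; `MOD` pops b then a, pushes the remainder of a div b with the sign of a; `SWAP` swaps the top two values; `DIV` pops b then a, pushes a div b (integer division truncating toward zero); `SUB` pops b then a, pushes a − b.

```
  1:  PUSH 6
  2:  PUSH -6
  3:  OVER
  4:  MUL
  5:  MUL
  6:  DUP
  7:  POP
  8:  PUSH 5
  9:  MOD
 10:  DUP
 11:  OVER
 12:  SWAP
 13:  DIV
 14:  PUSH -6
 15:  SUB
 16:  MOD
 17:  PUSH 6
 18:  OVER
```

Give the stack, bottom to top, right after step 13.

[-1, 1]

PUSH 6  -> 6
PUSH -6 -> 6 -6
OVER    -> 6 -6 6
MUL     -> 6 -36
MUL     -> -216
DUP     -> -216 -216
POP     -> -216
PUSH 5  -> -216 5
MOD     -> -1
DUP     -> -1 -1
OVER    -> -1 -1 -1
SWAP    -> -1 -1 -1
DIV     -> -1 1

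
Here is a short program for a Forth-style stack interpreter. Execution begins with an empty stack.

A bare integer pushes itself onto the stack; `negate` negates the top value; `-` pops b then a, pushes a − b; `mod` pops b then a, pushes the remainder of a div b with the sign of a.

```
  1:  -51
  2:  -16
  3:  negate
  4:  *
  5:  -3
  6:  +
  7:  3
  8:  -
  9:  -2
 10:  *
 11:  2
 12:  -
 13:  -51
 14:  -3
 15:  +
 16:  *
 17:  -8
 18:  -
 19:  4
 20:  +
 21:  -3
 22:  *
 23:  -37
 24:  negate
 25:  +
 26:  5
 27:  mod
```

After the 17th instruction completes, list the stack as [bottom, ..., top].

-51    : [-51]
-16    : [-51, -16]
negate : [-51, 16]
*      : [-816]
-3     : [-816, -3]
+      : [-819]
3      : [-819, 3]
-      : [-822]
-2     : [-822, -2]
*      : [1644]
2      : [1644, 2]
-      : [1642]
-51    : [1642, -51]
-3     : [1642, -51, -3]
+      : [1642, -54]
*      : [-88668]
-8     : [-88668, -8]

[-88668, -8]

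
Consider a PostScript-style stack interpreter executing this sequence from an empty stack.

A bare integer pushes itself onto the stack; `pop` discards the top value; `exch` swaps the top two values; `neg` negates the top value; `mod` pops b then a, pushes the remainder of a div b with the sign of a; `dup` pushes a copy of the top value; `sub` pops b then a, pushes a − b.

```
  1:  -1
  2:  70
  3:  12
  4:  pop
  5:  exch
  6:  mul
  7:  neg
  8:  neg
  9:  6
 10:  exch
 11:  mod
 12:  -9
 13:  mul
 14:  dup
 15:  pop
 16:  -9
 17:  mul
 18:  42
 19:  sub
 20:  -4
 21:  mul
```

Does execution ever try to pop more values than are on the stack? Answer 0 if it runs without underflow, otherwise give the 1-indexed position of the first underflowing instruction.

-1   -> -1
70   -> -1 70
12   -> -1 70 12
pop  -> -1 70
exch -> 70 -1
mul  -> -70
neg  -> 70
neg  -> -70
6    -> -70 6
exch -> 6 -70
mod  -> 6
-9   -> 6 -9
mul  -> -54
dup  -> -54 -54
pop  -> -54
-9   -> -54 -9
mul  -> 486
42   -> 486 42
sub  -> 444
-4   -> 444 -4
mul  -> -1776

0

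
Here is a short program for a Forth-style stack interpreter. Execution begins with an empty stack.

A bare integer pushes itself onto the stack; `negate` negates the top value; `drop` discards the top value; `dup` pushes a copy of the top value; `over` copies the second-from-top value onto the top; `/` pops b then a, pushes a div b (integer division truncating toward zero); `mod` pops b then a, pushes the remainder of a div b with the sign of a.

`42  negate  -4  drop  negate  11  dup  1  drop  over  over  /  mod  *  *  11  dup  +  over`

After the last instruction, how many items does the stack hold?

3

42     -> [42]
negate -> [-42]
-4     -> [-42, -4]
drop   -> [-42]
negate -> [42]
11     -> [42, 11]
dup    -> [42, 11, 11]
1      -> [42, 11, 11, 1]
drop   -> [42, 11, 11]
over   -> [42, 11, 11, 11]
over   -> [42, 11, 11, 11, 11]
/      -> [42, 11, 11, 1]
mod    -> [42, 11, 0]
*      -> [42, 0]
*      -> [0]
11     -> [0, 11]
dup    -> [0, 11, 11]
+      -> [0, 22]
over   -> [0, 22, 0]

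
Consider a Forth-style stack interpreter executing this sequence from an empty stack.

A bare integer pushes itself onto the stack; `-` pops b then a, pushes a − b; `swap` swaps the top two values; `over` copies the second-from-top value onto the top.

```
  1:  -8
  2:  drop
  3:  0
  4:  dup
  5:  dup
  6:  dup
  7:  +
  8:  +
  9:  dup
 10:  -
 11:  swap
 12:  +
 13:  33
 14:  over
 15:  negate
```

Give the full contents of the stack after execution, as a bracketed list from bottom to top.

[0, 33, 0]

-8      [-8]
drop    []
0       [0]
dup     [0, 0]
dup     [0, 0, 0]
dup     [0, 0, 0, 0]
+       [0, 0, 0]
+       [0, 0]
dup     [0, 0, 0]
-       [0, 0]
swap    [0, 0]
+       [0]
33      [0, 33]
over    [0, 33, 0]
negate  [0, 33, 0]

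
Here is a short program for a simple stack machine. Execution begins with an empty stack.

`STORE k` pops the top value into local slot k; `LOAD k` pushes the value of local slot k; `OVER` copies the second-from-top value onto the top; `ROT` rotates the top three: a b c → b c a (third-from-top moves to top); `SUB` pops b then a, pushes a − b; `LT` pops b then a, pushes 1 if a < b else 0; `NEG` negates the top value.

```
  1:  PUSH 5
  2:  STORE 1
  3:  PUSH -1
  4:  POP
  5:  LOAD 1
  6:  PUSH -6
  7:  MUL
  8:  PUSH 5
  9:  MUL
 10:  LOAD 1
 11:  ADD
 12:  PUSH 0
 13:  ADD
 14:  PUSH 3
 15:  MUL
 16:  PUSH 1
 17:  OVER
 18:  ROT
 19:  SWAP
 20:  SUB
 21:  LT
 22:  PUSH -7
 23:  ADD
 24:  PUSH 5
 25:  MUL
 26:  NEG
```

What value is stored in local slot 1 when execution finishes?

PUSH 5  -> [5]
STORE 1 -> []
PUSH -1 -> [-1]
POP     -> []
LOAD 1  -> [5]
PUSH -6 -> [5, -6]
MUL     -> [-30]
PUSH 5  -> [-30, 5]
MUL     -> [-150]
LOAD 1  -> [-150, 5]
ADD     -> [-145]
PUSH 0  -> [-145, 0]
ADD     -> [-145]
PUSH 3  -> [-145, 3]
MUL     -> [-435]
PUSH 1  -> [-435, 1]
OVER    -> [-435, 1, -435]
ROT     -> [1, -435, -435]
SWAP    -> [1, -435, -435]
SUB     -> [1, 0]
LT      -> [0]
PUSH -7 -> [0, -7]
ADD     -> [-7]
PUSH 5  -> [-7, 5]
MUL     -> [-35]
NEG     -> [35]

5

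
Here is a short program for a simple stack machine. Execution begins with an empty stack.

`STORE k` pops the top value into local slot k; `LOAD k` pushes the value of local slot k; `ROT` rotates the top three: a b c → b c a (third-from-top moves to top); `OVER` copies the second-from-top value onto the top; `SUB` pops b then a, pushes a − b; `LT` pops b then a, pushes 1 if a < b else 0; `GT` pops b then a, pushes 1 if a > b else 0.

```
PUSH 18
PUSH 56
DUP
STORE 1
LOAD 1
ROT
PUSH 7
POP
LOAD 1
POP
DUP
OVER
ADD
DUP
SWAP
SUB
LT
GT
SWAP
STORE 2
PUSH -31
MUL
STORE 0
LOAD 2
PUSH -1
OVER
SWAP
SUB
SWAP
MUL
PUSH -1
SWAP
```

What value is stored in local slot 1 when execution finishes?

56

PUSH 18  -> [18]
PUSH 56  -> [18, 56]
DUP      -> [18, 56, 56]
STORE 1  -> [18, 56]
LOAD 1   -> [18, 56, 56]
ROT      -> [56, 56, 18]
PUSH 7   -> [56, 56, 18, 7]
POP      -> [56, 56, 18]
LOAD 1   -> [56, 56, 18, 56]
POP      -> [56, 56, 18]
DUP      -> [56, 56, 18, 18]
OVER     -> [56, 56, 18, 18, 18]
ADD      -> [56, 56, 18, 36]
DUP      -> [56, 56, 18, 36, 36]
SWAP     -> [56, 56, 18, 36, 36]
SUB      -> [56, 56, 18, 0]
LT       -> [56, 56, 0]
GT       -> [56, 1]
SWAP     -> [1, 56]
STORE 2  -> [1]
PUSH -31 -> [1, -31]
MUL      -> [-31]
STORE 0  -> []
LOAD 2   -> [56]
PUSH -1  -> [56, -1]
OVER     -> [56, -1, 56]
SWAP     -> [56, 56, -1]
SUB      -> [56, 57]
SWAP     -> [57, 56]
MUL      -> [3192]
PUSH -1  -> [3192, -1]
SWAP     -> [-1, 3192]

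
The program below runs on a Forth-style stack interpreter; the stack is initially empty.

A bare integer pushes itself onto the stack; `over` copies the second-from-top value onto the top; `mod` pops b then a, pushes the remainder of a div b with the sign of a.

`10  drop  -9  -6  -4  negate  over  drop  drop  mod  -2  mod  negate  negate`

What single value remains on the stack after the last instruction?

10     : [10]
drop   : []
-9     : [-9]
-6     : [-9, -6]
-4     : [-9, -6, -4]
negate : [-9, -6, 4]
over   : [-9, -6, 4, -6]
drop   : [-9, -6, 4]
drop   : [-9, -6]
mod    : [-3]
-2     : [-3, -2]
mod    : [-1]
negate : [1]
negate : [-1]

-1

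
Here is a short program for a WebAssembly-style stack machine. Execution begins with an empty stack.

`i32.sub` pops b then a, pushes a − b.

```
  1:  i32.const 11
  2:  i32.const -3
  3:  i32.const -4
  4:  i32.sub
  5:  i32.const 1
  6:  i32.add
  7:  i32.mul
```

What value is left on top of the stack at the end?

i32.const 11 : [11]
i32.const -3 : [11, -3]
i32.const -4 : [11, -3, -4]
i32.sub      : [11, 1]
i32.const 1  : [11, 1, 1]
i32.add      : [11, 2]
i32.mul      : [22]

22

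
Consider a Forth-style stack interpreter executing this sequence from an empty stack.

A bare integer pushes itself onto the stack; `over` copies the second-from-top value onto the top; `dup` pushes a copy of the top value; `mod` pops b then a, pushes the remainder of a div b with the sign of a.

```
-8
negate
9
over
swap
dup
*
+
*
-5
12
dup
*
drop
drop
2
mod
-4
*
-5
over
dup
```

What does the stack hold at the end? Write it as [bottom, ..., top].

[0, -5, 0, 0]

-8      -8
negate  8
9       8 9
over    8 9 8
swap    8 8 9
dup     8 8 9 9
*       8 8 81
+       8 89
*       712
-5      712 -5
12      712 -5 12
dup     712 -5 12 12
*       712 -5 144
drop    712 -5
drop    712
2       712 2
mod     0
-4      0 -4
*       0
-5      0 -5
over    0 -5 0
dup     0 -5 0 0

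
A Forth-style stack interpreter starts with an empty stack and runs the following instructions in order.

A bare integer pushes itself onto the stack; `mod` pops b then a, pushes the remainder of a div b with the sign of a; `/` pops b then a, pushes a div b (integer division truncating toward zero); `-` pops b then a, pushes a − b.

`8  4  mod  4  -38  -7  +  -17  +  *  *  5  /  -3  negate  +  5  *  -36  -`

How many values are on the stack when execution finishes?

1

8      -> 8
4      -> 8 4
mod    -> 0
4      -> 0 4
-38    -> 0 4 -38
-7     -> 0 4 -38 -7
+      -> 0 4 -45
-17    -> 0 4 -45 -17
+      -> 0 4 -62
*      -> 0 -248
*      -> 0
5      -> 0 5
/      -> 0
-3     -> 0 -3
negate -> 0 3
+      -> 3
5      -> 3 5
*      -> 15
-36    -> 15 -36
-      -> 51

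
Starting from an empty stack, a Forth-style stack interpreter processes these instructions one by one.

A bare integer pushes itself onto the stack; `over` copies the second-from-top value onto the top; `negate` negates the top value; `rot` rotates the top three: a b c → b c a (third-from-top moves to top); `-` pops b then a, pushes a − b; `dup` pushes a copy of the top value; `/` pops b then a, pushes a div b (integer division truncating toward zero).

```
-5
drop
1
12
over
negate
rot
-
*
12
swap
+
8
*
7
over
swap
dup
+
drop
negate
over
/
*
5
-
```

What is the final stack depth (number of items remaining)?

-5     : -5
drop   : (empty)
1      : 1
12     : 1 12
over   : 1 12 1
negate : 1 12 -1
rot    : 12 -1 1
-      : 12 -2
*      : -24
12     : -24 12
swap   : 12 -24
+      : -12
8      : -12 8
*      : -96
7      : -96 7
over   : -96 7 -96
swap   : -96 -96 7
dup    : -96 -96 7 7
+      : -96 -96 14
drop   : -96 -96
negate : -96 96
over   : -96 96 -96
/      : -96 -1
*      : 96
5      : 96 5
-      : 91

1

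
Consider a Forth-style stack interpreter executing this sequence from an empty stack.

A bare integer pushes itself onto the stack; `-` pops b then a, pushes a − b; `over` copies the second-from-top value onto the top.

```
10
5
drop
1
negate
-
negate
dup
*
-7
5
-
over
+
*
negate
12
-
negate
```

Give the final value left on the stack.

10     → 10
5      → 10 5
drop   → 10
1      → 10 1
negate → 10 -1
-      → 11
negate → -11
dup    → -11 -11
*      → 121
-7     → 121 -7
5      → 121 -7 5
-      → 121 -12
over   → 121 -12 121
+      → 121 109
*      → 13189
negate → -13189
12     → -13189 12
-      → -13201
negate → 13201

13201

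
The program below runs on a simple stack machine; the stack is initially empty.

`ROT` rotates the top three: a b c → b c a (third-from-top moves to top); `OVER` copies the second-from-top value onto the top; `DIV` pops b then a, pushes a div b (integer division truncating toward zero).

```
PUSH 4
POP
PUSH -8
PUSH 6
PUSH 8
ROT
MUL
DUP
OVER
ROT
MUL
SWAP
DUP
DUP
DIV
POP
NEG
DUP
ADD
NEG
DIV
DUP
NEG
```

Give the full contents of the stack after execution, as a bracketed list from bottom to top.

[6, -32, 32]

PUSH 4   4
POP      (empty)
PUSH -8  -8
PUSH 6   -8 6
PUSH 8   -8 6 8
ROT      6 8 -8
MUL      6 -64
DUP      6 -64 -64
OVER     6 -64 -64 -64
ROT      6 -64 -64 -64
MUL      6 -64 4096
SWAP     6 4096 -64
DUP      6 4096 -64 -64
DUP      6 4096 -64 -64 -64
DIV      6 4096 -64 1
POP      6 4096 -64
NEG      6 4096 64
DUP      6 4096 64 64
ADD      6 4096 128
NEG      6 4096 -128
DIV      6 -32
DUP      6 -32 -32
NEG      6 -32 32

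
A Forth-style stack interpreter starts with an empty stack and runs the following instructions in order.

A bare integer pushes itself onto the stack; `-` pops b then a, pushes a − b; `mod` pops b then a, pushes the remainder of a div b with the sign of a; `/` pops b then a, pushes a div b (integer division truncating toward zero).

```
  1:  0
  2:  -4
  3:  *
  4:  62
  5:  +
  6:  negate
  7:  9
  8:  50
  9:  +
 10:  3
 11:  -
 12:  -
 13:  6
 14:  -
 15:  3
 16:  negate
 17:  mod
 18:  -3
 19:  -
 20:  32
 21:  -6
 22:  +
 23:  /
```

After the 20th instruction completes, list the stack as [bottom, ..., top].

0      -> 0
-4     -> 0 -4
*      -> 0
62     -> 0 62
+      -> 62
negate -> -62
9      -> -62 9
50     -> -62 9 50
+      -> -62 59
3      -> -62 59 3
-      -> -62 56
-      -> -118
6      -> -118 6
-      -> -124
3      -> -124 3
negate -> -124 -3
mod    -> -1
-3     -> -1 -3
-      -> 2
32     -> 2 32

[2, 32]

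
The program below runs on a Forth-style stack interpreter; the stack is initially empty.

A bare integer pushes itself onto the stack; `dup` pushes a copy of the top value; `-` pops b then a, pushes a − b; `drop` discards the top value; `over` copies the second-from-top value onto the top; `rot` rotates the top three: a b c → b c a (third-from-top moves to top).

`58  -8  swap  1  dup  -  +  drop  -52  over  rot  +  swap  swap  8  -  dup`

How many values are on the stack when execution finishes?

58    [58]
-8    [58, -8]
swap  [-8, 58]
1     [-8, 58, 1]
dup   [-8, 58, 1, 1]
-     [-8, 58, 0]
+     [-8, 58]
drop  [-8]
-52   [-8, -52]
over  [-8, -52, -8]
rot   [-52, -8, -8]
+     [-52, -16]
swap  [-16, -52]
swap  [-52, -16]
8     [-52, -16, 8]
-     [-52, -24]
dup   [-52, -24, -24]

3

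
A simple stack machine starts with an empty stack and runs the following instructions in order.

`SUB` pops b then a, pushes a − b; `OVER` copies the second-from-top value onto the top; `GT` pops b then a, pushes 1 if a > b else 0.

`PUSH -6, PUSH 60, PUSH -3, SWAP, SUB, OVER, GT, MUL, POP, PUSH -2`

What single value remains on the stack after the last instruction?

PUSH -6 → [-6]
PUSH 60 → [-6, 60]
PUSH -3 → [-6, 60, -3]
SWAP    → [-6, -3, 60]
SUB     → [-6, -63]
OVER    → [-6, -63, -6]
GT      → [-6, 0]
MUL     → [0]
POP     → []
PUSH -2 → [-2]

-2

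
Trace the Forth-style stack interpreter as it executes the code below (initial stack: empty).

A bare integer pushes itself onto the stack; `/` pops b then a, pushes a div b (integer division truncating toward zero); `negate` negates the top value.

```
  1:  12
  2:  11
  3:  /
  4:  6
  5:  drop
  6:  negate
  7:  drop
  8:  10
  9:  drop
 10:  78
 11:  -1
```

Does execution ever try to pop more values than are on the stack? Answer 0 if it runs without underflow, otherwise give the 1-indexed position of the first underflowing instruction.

0

12     -> [12]
11     -> [12, 11]
/      -> [1]
6      -> [1, 6]
drop   -> [1]
negate -> [-1]
drop   -> []
10     -> [10]
drop   -> []
78     -> [78]
-1     -> [78, -1]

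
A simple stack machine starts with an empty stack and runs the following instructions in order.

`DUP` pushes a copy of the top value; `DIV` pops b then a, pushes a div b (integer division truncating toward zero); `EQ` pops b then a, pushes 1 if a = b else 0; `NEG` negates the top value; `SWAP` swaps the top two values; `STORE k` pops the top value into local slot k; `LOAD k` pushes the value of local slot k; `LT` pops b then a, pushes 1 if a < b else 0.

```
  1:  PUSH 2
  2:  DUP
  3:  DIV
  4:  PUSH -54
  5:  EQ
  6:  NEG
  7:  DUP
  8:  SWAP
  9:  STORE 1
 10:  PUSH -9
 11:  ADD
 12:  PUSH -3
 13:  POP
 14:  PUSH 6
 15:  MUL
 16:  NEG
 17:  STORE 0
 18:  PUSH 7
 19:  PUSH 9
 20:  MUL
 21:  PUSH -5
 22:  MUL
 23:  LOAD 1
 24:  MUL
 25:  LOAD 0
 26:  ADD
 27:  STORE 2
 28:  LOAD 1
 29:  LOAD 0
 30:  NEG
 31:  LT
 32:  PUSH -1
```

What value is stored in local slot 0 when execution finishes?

54

PUSH 2   : 2
DUP      : 2 2
DIV      : 1
PUSH -54 : 1 -54
EQ       : 0
NEG      : 0
DUP      : 0 0
SWAP     : 0 0
STORE 1  : 0
PUSH -9  : 0 -9
ADD      : -9
PUSH -3  : -9 -3
POP      : -9
PUSH 6   : -9 6
MUL      : -54
NEG      : 54
STORE 0  : (empty)
PUSH 7   : 7
PUSH 9   : 7 9
MUL      : 63
PUSH -5  : 63 -5
MUL      : -315
LOAD 1   : -315 0
MUL      : 0
LOAD 0   : 0 54
ADD      : 54
STORE 2  : (empty)
LOAD 1   : 0
LOAD 0   : 0 54
NEG      : 0 -54
LT       : 0
PUSH -1  : 0 -1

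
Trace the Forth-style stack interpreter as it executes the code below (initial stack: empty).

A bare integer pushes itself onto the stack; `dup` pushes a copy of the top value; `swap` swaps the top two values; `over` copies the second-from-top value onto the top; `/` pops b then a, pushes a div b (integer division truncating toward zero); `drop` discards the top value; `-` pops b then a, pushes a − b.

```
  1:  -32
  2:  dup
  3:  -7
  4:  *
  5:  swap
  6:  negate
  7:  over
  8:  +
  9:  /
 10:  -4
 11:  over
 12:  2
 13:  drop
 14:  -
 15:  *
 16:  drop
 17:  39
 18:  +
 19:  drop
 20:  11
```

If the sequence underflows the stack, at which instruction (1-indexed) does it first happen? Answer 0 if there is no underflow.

-32    → -32
dup    → -32 -32
-7     → -32 -32 -7
*      → -32 224
swap   → 224 -32
negate → 224 32
over   → 224 32 224
+      → 224 256
/      → 0
-4     → 0 -4
over   → 0 -4 0
2      → 0 -4 0 2
drop   → 0 -4 0
-      → 0 -4
*      → 0
drop   → (empty)
39     → 39
+  — needs 2 operands, stack has 1 → underflow

18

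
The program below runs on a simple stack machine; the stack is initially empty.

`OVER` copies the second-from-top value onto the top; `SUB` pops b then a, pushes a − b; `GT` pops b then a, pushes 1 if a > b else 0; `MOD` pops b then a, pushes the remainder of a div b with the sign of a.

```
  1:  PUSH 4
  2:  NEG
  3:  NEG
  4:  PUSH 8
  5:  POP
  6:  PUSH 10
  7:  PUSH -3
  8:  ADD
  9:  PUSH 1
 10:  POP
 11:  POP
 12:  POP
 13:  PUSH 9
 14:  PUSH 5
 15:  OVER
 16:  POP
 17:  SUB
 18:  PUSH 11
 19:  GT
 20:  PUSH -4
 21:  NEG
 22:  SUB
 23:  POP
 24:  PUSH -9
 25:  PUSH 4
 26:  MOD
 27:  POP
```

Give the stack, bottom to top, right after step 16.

PUSH 4  : 4
NEG     : -4
NEG     : 4
PUSH 8  : 4 8
POP     : 4
PUSH 10 : 4 10
PUSH -3 : 4 10 -3
ADD     : 4 7
PUSH 1  : 4 7 1
POP     : 4 7
POP     : 4
POP     : (empty)
PUSH 9  : 9
PUSH 5  : 9 5
OVER    : 9 5 9
POP     : 9 5

[9, 5]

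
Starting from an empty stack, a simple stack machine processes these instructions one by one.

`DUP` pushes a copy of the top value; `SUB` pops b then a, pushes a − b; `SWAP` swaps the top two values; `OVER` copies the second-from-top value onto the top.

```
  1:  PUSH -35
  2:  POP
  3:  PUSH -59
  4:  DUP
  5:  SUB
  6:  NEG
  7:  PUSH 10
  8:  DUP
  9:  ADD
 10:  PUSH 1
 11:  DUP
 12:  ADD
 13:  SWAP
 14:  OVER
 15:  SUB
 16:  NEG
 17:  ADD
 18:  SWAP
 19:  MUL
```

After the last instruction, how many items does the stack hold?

1

PUSH -35  -35
POP       (empty)
PUSH -59  -59
DUP       -59 -59
SUB       0
NEG       0
PUSH 10   0 10
DUP       0 10 10
ADD       0 20
PUSH 1    0 20 1
DUP       0 20 1 1
ADD       0 20 2
SWAP      0 2 20
OVER      0 2 20 2
SUB       0 2 18
NEG       0 2 -18
ADD       0 -16
SWAP      -16 0
MUL       0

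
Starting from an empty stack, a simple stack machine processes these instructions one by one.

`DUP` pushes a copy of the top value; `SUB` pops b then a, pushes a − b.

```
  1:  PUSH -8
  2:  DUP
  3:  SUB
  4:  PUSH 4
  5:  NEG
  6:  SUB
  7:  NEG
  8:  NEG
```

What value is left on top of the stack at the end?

PUSH -8 : [-8]
DUP     : [-8, -8]
SUB     : [0]
PUSH 4  : [0, 4]
NEG     : [0, -4]
SUB     : [4]
NEG     : [-4]
NEG     : [4]

4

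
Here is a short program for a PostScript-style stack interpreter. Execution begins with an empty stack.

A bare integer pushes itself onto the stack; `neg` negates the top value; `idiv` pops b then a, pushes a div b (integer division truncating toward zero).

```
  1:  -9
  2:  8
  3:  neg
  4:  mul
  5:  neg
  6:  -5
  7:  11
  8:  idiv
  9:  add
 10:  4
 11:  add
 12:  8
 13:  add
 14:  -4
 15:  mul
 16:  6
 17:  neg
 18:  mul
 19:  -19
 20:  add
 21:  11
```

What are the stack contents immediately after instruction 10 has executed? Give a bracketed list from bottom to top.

-9   → -9
8    → -9 8
neg  → -9 -8
mul  → 72
neg  → -72
-5   → -72 -5
11   → -72 -5 11
idiv → -72 0
add  → -72
4    → -72 4

[-72, 4]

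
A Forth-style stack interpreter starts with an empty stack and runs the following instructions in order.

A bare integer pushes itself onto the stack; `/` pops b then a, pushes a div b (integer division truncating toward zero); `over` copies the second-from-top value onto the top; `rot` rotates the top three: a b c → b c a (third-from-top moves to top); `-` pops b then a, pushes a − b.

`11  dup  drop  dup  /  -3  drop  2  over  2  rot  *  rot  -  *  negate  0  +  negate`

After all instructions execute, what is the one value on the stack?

3

11      [11]
dup     [11, 11]
drop    [11]
dup     [11, 11]
/       [1]
-3      [1, -3]
drop    [1]
2       [1, 2]
over    [1, 2, 1]
2       [1, 2, 1, 2]
rot     [1, 1, 2, 2]
*       [1, 1, 4]
rot     [1, 4, 1]
-       [1, 3]
*       [3]
negate  [-3]
0       [-3, 0]
+       [-3]
negate  [3]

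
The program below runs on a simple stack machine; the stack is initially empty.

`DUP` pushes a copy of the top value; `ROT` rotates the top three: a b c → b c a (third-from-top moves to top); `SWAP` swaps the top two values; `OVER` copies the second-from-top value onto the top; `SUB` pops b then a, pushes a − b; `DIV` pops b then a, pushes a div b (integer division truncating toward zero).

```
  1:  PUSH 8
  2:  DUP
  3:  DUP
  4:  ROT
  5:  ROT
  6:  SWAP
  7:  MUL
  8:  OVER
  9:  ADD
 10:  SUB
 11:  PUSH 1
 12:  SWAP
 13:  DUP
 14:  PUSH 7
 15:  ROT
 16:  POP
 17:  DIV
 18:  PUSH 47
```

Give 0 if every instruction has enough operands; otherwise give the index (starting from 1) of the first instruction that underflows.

PUSH 8   [8]
DUP      [8, 8]
DUP      [8, 8, 8]
ROT      [8, 8, 8]
ROT      [8, 8, 8]
SWAP     [8, 8, 8]
MUL      [8, 64]
OVER     [8, 64, 8]
ADD      [8, 72]
SUB      [-64]
PUSH 1   [-64, 1]
SWAP     [1, -64]
DUP      [1, -64, -64]
PUSH 7   [1, -64, -64, 7]
ROT      [1, -64, 7, -64]
POP      [1, -64, 7]
DIV      [1, -9]
PUSH 47  [1, -9, 47]

0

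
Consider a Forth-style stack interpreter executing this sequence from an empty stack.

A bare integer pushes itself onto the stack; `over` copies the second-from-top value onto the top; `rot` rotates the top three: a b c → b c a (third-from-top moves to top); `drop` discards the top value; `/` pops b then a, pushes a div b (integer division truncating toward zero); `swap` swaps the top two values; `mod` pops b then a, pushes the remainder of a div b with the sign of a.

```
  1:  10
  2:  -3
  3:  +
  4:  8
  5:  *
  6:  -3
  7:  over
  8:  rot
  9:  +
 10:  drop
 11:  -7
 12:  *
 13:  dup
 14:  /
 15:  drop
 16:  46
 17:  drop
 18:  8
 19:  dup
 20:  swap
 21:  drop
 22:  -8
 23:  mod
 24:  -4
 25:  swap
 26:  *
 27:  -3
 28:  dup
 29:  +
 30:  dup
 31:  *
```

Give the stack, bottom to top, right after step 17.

10   -> [10]
-3   -> [10, -3]
+    -> [7]
8    -> [7, 8]
*    -> [56]
-3   -> [56, -3]
over -> [56, -3, 56]
rot  -> [-3, 56, 56]
+    -> [-3, 112]
drop -> [-3]
-7   -> [-3, -7]
*    -> [21]
dup  -> [21, 21]
/    -> [1]
drop -> []
46   -> [46]
drop -> []

[]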